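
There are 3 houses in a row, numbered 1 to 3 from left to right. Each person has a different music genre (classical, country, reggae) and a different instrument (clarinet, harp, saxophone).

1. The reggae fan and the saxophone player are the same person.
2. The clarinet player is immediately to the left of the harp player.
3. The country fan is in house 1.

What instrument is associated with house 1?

clarinet

By clue 3, the country fan is in house 1.
House 1's instrument must be clarinet (nothing else left).
The harp player is in house 2 (clue 2).
That leaves saxophone as the instrument for house 3.
Clue 1 places the reggae fan in house 3.
So house 2 gets classical for music genre.
So: house 1 = country/clarinet, house 2 = classical/harp, house 3 = reggae/saxophone.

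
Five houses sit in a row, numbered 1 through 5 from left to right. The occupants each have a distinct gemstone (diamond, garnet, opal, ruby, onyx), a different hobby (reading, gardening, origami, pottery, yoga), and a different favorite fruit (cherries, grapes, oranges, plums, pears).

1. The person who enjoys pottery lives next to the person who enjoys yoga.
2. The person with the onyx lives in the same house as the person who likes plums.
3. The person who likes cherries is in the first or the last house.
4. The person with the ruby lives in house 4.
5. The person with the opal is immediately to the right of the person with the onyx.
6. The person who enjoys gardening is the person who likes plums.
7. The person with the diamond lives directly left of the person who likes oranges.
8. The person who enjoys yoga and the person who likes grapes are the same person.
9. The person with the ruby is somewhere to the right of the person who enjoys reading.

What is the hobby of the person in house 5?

origami

From clue 4, the person with the ruby must be in house 4.
That leaves garnet as the gemstone for house 5.
The person with the onyx is narrowed to house 1 or 2; consider each.
Placing it in house 2 leads to a contradiction, so it's in house 1.
Clue 2: the person who likes plums is in house 1.
Clue 5 places the person with the opal in house 2.
The person who enjoys gardening is in house 1 (clue 6).
House 3's gemstone must be diamond (nothing else left).
Clue 7: the person who likes oranges is in house 4.
House 5's favorite fruit must be cherries (nothing else left).
The only hobby still possible for house 5 is origami.
House 4 hobby: only pottery fits.
Clue 1 places the person who enjoys yoga in house 3.
Clue 8: the person who likes grapes is in house 3.
That leaves reading as the hobby for house 2.
That leaves pears as the favorite fruit for house 2.
So: house 1 = onyx/gardening/plums, house 2 = opal/reading/pears, house 3 = diamond/yoga/grapes, house 4 = ruby/pottery/oranges, house 5 = garnet/origami/cherries.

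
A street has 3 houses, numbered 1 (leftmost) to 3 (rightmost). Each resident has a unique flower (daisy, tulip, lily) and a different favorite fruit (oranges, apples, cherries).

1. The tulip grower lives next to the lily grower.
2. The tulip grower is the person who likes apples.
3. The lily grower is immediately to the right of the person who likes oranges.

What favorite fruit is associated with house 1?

oranges

The lily grower is narrowed to house 2 or 3; consider each.
Placing it in house 3 leads to a contradiction, so it's in house 2.
The person who likes oranges is in house 1 (clue 3).
That leaves cherries as the favorite fruit for house 2.
House 3 favorite fruit: only apples fits.
Clue 2: the tulip grower is in house 3.
House 1 flower: only daisy fits.
So: house 1 = daisy/oranges, house 2 = lily/cherries, house 3 = tulip/apples.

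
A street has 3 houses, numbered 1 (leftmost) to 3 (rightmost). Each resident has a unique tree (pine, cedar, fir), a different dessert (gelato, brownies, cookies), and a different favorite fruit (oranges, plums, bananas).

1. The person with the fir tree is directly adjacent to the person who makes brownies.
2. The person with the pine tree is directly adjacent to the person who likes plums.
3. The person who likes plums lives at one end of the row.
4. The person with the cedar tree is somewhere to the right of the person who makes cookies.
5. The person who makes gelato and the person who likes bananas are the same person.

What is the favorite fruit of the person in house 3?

bananas

Clue 2 places the person with the pine tree in house 2.
House 1's tree must be fir (nothing else left).
The only tree still possible for house 3 is cedar.
By clue 1, the person who makes brownies is in house 2.
The only dessert still possible for house 1 is cookies.
So house 3 gets gelato for dessert.
Clue 5: the person who likes bananas is in house 3.
That leaves oranges as the favorite fruit for house 2.
House 1's favorite fruit must be plums (nothing else left).
So: house 1 = fir/cookies/plums, house 2 = pine/brownies/oranges, house 3 = cedar/gelato/bananas.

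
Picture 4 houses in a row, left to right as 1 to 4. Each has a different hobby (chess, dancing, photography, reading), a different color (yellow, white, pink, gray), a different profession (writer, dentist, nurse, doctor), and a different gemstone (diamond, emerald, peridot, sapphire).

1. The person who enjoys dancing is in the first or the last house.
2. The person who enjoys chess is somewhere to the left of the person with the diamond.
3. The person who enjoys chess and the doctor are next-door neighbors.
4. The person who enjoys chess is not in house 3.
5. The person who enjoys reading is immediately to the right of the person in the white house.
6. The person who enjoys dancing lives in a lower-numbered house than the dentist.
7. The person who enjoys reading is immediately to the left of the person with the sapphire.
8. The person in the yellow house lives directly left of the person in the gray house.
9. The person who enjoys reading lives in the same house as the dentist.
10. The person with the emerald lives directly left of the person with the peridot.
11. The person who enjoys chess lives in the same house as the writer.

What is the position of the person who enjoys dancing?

1

Clue 6 places the person who enjoys dancing in house 1.
The only hobby still possible for house 4 is photography.
House 1's gemstone must be emerald (nothing else left).
Clue 10 places the person with the peridot in house 2.
Clue 11 places the writer in house 2.
So house 2 gets chess for hobby.
House 3's hobby must be reading (nothing else left).
So house 1 gets doctor for profession.
So house 3 gets dentist for profession.
House 4's profession must be nurse (nothing else left).
Clue 5 places the person in the white house in house 2.
From clue 7, the person with the sapphire must be in house 4.
That leaves diamond as the gemstone for house 3.
Clue 8 places the person in the yellow house in house 3.
From clue 8, the person in the gray house must be in house 4.
House 1's color must be pink (nothing else left).
So: house 1 = dancing/pink/doctor/emerald, house 2 = chess/white/writer/peridot, house 3 = reading/yellow/dentist/diamond, house 4 = photography/gray/nurse/sapphire.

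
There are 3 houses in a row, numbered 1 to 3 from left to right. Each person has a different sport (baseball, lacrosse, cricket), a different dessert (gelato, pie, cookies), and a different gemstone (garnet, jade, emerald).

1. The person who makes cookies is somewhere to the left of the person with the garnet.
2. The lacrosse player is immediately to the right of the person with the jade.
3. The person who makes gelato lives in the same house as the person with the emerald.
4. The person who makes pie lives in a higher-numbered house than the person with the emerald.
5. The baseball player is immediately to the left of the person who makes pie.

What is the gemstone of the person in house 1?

emerald

That leaves garnet as the gemstone for house 3.
House 3 dessert: only pie fits.
Clue 5 places the baseball player in house 2.
The only sport still possible for house 1 is cricket.
So house 3 gets lacrosse for sport.
From clue 2, the person with the jade must be in house 2.
So house 1 gets emerald for gemstone.
From clue 3, the person who makes gelato must be in house 1.
House 2 dessert: only cookies fits.
So: house 1 = cricket/gelato/emerald, house 2 = baseball/cookies/jade, house 3 = lacrosse/pie/garnet.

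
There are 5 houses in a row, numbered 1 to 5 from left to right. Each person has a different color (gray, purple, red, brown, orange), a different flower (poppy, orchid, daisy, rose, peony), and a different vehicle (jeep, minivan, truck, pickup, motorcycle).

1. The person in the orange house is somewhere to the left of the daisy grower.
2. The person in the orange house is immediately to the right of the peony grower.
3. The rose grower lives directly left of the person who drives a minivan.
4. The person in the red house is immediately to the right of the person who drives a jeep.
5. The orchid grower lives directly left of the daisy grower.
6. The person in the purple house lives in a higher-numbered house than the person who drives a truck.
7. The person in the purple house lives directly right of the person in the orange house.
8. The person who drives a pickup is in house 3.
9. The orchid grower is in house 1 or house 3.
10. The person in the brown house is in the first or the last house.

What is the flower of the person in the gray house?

peony

The person who drives a pickup is in house 3 (clue 8).
From clue 5, the orchid grower must be in house 3.
From clue 5, the daisy grower must be in house 4.
House 1 flower: only rose fits.
So house 2 gets peony for flower.
House 5's flower must be poppy (nothing else left).
By clue 2, the person in the orange house is in house 3.
Clue 3 places the person who drives a minivan in house 2.
By clue 7, the person in the purple house is in house 4.
So house 5 gets motorcycle for vehicle.
Clue 6 places the person who drives a truck in house 1.
So house 4 gets jeep for vehicle.
Clue 4 places the person in the red house in house 5.
So house 1 gets brown for color.
That leaves gray as the color for house 2.
So: house 1 = brown/rose/truck, house 2 = gray/peony/minivan, house 3 = orange/orchid/pickup, house 4 = purple/daisy/jeep, house 5 = red/poppy/motorcycle.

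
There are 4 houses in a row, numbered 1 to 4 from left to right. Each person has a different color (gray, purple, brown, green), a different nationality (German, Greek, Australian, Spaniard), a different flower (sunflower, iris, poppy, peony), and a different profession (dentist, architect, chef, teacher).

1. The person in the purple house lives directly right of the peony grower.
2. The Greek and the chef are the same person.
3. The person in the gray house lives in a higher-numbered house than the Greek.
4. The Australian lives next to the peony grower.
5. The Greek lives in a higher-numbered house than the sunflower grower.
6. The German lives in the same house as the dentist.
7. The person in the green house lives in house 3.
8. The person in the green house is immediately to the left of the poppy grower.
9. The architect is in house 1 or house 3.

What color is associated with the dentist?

The person in the green house is in house 3 (clue 7).
By clue 8, the poppy grower is in house 4.
House 1's color must be brown (nothing else left).
By clue 3, the person in the gray house is in house 4.
So house 2 gets purple for color.
From clue 1, the peony grower must be in house 1.
The Australian is in house 2 (clue 4).
The only flower still possible for house 3 is iris.
Clue 2 places the chef in house 3.
So house 3 gets Greek for nationality.
That leaves sunflower as the flower for house 2.
The only profession still possible for house 2 is teacher.
House 4 profession: only dentist fits.
Clue 6 places the German in house 4.
So house 1 gets Spaniard for nationality.
The only profession still possible for house 1 is architect.
So: house 1 = brown/Spaniard/peony/architect, house 2 = purple/Australian/sunflower/teacher, house 3 = green/Greek/iris/chef, house 4 = gray/German/poppy/dentist.

gray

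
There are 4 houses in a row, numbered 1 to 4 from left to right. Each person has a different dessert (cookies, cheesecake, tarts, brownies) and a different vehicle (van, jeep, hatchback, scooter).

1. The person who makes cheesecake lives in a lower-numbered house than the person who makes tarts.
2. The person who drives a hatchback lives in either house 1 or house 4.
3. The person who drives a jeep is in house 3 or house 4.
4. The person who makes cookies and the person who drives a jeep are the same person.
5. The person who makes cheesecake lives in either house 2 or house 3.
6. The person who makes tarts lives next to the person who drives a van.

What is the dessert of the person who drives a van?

The only dessert still possible for house 1 is brownies.
The only dessert still possible for house 2 is cheesecake.
The person who makes cookies is narrowed to house 3 or 4; consider each.
Placing it in house 3 leads to a contradiction, so it's in house 4.
Clue 4: the person who drives a jeep is in house 4.
House 3's dessert must be tarts (nothing else left).
So house 1 gets hatchback for vehicle.
Clue 6 places the person who drives a van in house 2.
That leaves scooter as the vehicle for house 3.
So: house 1 = brownies/hatchback, house 2 = cheesecake/van, house 3 = tarts/scooter, house 4 = cookies/jeep.

cheesecake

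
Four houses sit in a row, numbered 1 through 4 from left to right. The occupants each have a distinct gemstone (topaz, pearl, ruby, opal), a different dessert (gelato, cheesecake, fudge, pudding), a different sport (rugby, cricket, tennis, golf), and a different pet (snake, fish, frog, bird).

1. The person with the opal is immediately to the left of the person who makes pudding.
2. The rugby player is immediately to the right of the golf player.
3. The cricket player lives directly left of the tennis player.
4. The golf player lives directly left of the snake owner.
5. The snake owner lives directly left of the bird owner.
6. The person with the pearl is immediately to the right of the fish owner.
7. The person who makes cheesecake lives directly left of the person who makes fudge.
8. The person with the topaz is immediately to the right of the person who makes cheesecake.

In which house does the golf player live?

So house 4 gets tennis for sport.
The cricket player is in house 3 (clue 3).
That leaves golf as the sport for house 1.
That leaves rugby as the sport for house 2.
Clue 4: the snake owner is in house 2.
Clue 5 places the bird owner in house 3.
That leaves frog as the pet for house 4.
Clue 6: the person with the pearl is in house 2.
House 1's pet must be fish (nothing else left).
The only dessert still possible for house 1 is gelato.
The person with the opal is narrowed to house 1 or 3; consider each.
Placing it in house 3 leads to a contradiction, so it's in house 1.
The person who makes pudding is in house 2 (clue 1).
House 4's dessert must be fudge (nothing else left).
The person with the topaz is in house 4 (clue 8).
That leaves ruby as the gemstone for house 3.
House 3's dessert must be cheesecake (nothing else left).
So: house 1 = opal/gelato/golf/fish, house 2 = pearl/pudding/rugby/snake, house 3 = ruby/cheesecake/cricket/bird, house 4 = topaz/fudge/tennis/frog.

1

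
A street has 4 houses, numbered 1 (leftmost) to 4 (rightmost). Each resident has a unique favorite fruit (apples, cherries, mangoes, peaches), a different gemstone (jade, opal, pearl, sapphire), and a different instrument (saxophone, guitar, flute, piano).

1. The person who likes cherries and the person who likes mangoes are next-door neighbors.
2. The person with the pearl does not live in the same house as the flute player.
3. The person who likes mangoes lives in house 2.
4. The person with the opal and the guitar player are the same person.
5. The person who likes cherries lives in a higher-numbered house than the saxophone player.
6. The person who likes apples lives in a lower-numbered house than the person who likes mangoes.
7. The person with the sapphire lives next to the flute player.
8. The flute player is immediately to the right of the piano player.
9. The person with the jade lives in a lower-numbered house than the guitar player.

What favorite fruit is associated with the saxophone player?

apples

Clue 3: the person who likes mangoes is in house 2.
Clue 6 places the person who likes apples in house 1.
The person who likes cherries is in house 3 (clue 1).
House 4's favorite fruit must be peaches (nothing else left).
The saxophone player is narrowed to house 1 or 2; consider each.
Placing it in house 2 leads to a contradiction, so it's in house 1.
The flute player is narrowed to house 3 or 4; consider each.
Placing it in house 4 leads to a contradiction, so it's in house 3.
From clue 8, the piano player must be in house 2.
House 4's instrument must be guitar (nothing else left).
Clue 4 places the person with the opal in house 4.
The only gemstone still possible for house 2 is sapphire.
The only gemstone still possible for house 3 is jade.
The only gemstone still possible for house 1 is pearl.
So: house 1 = apples/pearl/saxophone, house 2 = mangoes/sapphire/piano, house 3 = cherries/jade/flute, house 4 = peaches/opal/guitar.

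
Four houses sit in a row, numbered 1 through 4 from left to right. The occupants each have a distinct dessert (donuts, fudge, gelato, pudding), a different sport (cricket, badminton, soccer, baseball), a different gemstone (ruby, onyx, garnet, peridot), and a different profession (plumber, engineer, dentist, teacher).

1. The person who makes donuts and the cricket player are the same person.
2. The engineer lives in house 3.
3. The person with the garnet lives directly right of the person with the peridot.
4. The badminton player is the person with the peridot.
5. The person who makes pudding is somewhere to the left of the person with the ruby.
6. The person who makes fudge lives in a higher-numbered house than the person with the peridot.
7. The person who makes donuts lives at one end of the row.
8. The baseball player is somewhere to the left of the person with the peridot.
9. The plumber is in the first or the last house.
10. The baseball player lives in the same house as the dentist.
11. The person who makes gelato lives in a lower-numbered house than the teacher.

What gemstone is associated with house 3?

The engineer is in house 3 (clue 2).
House 1 gemstone: only onyx fits.
The person who makes donuts is narrowed to house 1 or 4; consider each.
Placing it in house 1 leads to a contradiction, so it's in house 4.
Clue 1: the cricket player is in house 4.
That leaves fudge as the dessert for house 3.
The person with the peridot is in house 2 (clue 6).
Clue 8: the baseball player is in house 1.
The dentist is in house 1 (clue 10).
House 2's profession must be teacher (nothing else left).
House 4's profession must be plumber (nothing else left).
From clue 3, the person with the garnet must be in house 3.
Clue 4: the badminton player is in house 2.
Clue 11 places the person who makes gelato in house 1.
House 2's dessert must be pudding (nothing else left).
So house 3 gets soccer for sport.
House 4's gemstone must be ruby (nothing else left).
So: house 1 = gelato/baseball/onyx/dentist, house 2 = pudding/badminton/peridot/teacher, house 3 = fudge/soccer/garnet/engineer, house 4 = donuts/cricket/ruby/plumber.

garnet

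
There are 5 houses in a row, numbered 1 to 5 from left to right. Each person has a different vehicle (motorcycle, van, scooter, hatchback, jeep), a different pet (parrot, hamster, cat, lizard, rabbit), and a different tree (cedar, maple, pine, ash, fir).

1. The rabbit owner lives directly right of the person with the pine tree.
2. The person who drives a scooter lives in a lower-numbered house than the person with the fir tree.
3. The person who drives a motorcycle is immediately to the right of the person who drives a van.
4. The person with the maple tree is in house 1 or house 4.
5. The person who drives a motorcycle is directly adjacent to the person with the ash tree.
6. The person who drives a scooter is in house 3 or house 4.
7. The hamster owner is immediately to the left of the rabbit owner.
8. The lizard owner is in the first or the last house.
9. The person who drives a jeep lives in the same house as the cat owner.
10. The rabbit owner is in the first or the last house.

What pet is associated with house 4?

hamster

Clue 10 places the rabbit owner in house 5.
The person with the pine tree is in house 4 (clue 1).
By clue 7, the hamster owner is in house 4.
So house 1 gets lizard for pet.
So house 5 gets fir for tree.
That leaves hatchback as the vehicle for house 5.
The only tree still possible for house 1 is maple.
That leaves van as the vehicle for house 1.
Clue 3 places the person who drives a motorcycle in house 2.
Clue 5: the person with the ash tree is in house 3.
The only vehicle still possible for house 3 is jeep.
That leaves scooter as the vehicle for house 4.
So house 2 gets cedar for tree.
By clue 9, the cat owner is in house 3.
That leaves parrot as the pet for house 2.
So: house 1 = van/lizard/maple, house 2 = motorcycle/parrot/cedar, house 3 = jeep/cat/ash, house 4 = scooter/hamster/pine, house 5 = hatchback/rabbit/fir.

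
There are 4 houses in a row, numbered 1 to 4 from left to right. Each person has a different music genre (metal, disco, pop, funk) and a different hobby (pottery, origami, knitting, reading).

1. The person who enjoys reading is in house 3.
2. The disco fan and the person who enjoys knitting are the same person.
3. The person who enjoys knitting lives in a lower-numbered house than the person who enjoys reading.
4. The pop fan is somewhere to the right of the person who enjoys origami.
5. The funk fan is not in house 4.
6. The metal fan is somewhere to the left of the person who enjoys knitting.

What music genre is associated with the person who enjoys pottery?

By clue 1, the person who enjoys reading is in house 3.
The metal fan is in house 1 (clue 6).
The person who enjoys knitting is in house 2 (clue 6).
That leaves pottery as the hobby for house 4.
The disco fan is in house 2 (clue 2).
The only music genre still possible for house 3 is funk.
House 4's music genre must be pop (nothing else left).
House 1 hobby: only origami fits.
So: house 1 = metal/origami, house 2 = disco/knitting, house 3 = funk/reading, house 4 = pop/pottery.

pop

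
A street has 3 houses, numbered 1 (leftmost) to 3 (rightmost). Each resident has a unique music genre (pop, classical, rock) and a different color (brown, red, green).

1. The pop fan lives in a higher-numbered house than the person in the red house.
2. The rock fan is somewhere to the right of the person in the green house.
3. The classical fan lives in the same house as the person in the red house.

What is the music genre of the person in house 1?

House 1 music genre: only classical fits.
House 3's color must be brown (nothing else left).
From clue 3, the person in the red house must be in house 1.
That leaves green as the color for house 2.
Clue 2: the rock fan is in house 3.
That leaves pop as the music genre for house 2.
So: house 1 = classical/red, house 2 = pop/green, house 3 = rock/brown.

classical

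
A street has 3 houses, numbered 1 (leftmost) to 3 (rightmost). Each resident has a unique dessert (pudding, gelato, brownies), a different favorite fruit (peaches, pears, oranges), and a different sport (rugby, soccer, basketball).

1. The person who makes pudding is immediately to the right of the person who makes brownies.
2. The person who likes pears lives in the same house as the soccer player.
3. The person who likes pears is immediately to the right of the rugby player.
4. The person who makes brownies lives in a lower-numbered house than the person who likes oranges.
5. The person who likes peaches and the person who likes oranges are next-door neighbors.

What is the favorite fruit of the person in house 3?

pears

House 1's favorite fruit must be peaches (nothing else left).
Clue 5: the person who likes oranges is in house 2.
House 3's favorite fruit must be pears (nothing else left).
From clue 2, the soccer player must be in house 3.
From clue 3, the rugby player must be in house 2.
From clue 4, the person who makes brownies must be in house 1.
That leaves basketball as the sport for house 1.
The person who makes pudding is in house 2 (clue 1).
So house 3 gets gelato for dessert.
So: house 1 = brownies/peaches/basketball, house 2 = pudding/oranges/rugby, house 3 = gelato/pears/soccer.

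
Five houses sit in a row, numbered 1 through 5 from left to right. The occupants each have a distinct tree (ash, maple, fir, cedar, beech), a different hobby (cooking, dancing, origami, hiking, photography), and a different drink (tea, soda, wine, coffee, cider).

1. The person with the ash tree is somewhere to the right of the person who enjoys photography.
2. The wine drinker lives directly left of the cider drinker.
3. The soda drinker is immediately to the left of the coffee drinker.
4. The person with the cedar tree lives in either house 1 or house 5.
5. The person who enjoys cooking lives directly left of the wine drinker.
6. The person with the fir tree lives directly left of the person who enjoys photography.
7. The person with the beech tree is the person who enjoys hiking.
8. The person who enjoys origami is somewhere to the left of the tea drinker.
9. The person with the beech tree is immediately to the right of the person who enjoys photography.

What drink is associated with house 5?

So house 1 gets soda for drink.
By clue 3, the coffee drinker is in house 2.
The person with the cedar tree is narrowed to house 1 or 5; consider each.
Placing it in house 5 leads to a contradiction, so it's in house 1.
The person with the ash tree is narrowed to house 4 or 5; consider each.
Placing it in house 4 leads to a contradiction, so it's in house 5.
The only tree still possible for house 4 is beech.
By clue 7, the person who enjoys hiking is in house 4.
By clue 9, the person who enjoys photography is in house 3.
House 5's hobby must be dancing (nothing else left).
The wine drinker is in house 3 (clue 5).
By clue 6, the person with the fir tree is in house 2.
The only tree still possible for house 3 is maple.
House 1's hobby must be origami (nothing else left).
That leaves cooking as the hobby for house 2.
Clue 2: the cider drinker is in house 4.
So house 5 gets tea for drink.
So: house 1 = cedar/origami/soda, house 2 = fir/cooking/coffee, house 3 = maple/photography/wine, house 4 = beech/hiking/cider, house 5 = ash/dancing/tea.

tea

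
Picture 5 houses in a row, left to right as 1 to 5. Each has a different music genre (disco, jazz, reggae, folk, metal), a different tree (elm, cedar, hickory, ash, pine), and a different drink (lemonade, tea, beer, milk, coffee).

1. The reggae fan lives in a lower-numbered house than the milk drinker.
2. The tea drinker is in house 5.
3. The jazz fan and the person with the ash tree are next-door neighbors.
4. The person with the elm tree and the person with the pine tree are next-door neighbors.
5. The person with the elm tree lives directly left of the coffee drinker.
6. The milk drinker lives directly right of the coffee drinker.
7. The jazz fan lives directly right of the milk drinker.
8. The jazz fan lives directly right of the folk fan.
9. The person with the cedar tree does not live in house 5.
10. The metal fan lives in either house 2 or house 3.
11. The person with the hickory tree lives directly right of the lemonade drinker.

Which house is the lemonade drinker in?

4

By clue 2, the tea drinker is in house 5.
The folk fan is narrowed to house 3 or 4; consider each.
Placing it in house 4 leads to a contradiction, so it's in house 3.
By clue 8, the jazz fan is in house 4.
House 2 music genre: only metal fits.
The only music genre still possible for house 5 is disco.
From clue 7, the milk drinker must be in house 3.
House 1's music genre must be reggae (nothing else left).
House 2 drink: only coffee fits.
Clue 5: the person with the elm tree is in house 1.
So house 4 gets cedar for tree.
By clue 4, the person with the pine tree is in house 2.
So house 3 gets ash for tree.
So house 5 gets hickory for tree.
By clue 11, the lemonade drinker is in house 4.
House 1 drink: only beer fits.
So: house 1 = reggae/elm/beer, house 2 = metal/pine/coffee, house 3 = folk/ash/milk, house 4 = jazz/cedar/lemonade, house 5 = disco/hickory/tea.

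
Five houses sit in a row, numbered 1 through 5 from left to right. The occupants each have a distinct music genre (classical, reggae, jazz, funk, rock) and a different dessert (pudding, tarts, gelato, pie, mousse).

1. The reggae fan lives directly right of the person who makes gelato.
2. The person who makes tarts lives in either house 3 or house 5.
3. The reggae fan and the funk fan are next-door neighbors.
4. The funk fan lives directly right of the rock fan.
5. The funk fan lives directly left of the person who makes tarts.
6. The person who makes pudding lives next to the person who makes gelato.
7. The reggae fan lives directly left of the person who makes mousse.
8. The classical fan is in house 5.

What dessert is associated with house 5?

By clue 8, the classical fan is in house 5.
Clue 3: the reggae fan is in house 3.
From clue 7, the person who makes mousse must be in house 4.
House 1's music genre must be rock (nothing else left).
The person who makes gelato is in house 2 (clue 1).
Clue 4 places the funk fan in house 2.
Clue 5 places the person who makes tarts in house 3.
That leaves jazz as the music genre for house 4.
So house 5 gets pie for dessert.
So house 1 gets pudding for dessert.
So: house 1 = rock/pudding, house 2 = funk/gelato, house 3 = reggae/tarts, house 4 = jazz/mousse, house 5 = classical/pie.

pie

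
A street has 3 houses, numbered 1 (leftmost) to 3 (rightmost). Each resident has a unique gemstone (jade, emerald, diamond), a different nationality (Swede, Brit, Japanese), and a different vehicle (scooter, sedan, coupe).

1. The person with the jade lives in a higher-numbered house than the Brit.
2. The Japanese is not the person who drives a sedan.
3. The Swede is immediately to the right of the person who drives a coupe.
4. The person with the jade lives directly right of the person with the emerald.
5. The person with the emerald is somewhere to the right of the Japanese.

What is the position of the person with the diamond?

1

Clue 5: the person with the emerald is in house 2.
Clue 5 places the Japanese in house 1.
So house 1 gets diamond for gemstone.
House 3 gemstone: only jade fits.
The only nationality still possible for house 3 is Swede.
Clue 3 places the person who drives a coupe in house 2.
That leaves Brit as the nationality for house 2.
So house 1 gets scooter for vehicle.
That leaves sedan as the vehicle for house 3.
So: house 1 = diamond/Japanese/scooter, house 2 = emerald/Brit/coupe, house 3 = jade/Swede/sedan.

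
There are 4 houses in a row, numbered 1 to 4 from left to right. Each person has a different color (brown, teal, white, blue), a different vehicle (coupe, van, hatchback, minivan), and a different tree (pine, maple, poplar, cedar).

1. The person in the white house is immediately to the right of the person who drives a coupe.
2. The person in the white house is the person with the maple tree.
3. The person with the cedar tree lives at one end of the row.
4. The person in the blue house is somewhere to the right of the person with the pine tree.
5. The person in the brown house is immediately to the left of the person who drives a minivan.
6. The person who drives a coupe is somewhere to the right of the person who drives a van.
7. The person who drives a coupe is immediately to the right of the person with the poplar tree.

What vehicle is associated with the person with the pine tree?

coupe

The person in the white house is narrowed to house 3 or 4; consider each.
Placing it in house 4 leads to a contradiction, so it's in house 3.
Clue 1 places the person who drives a coupe in house 2.
From clue 2, the person with the maple tree must be in house 3.
Clue 6: the person who drives a van is in house 1.
The person with the poplar tree is in house 1 (clue 7).
House 2's tree must be pine (nothing else left).
The only tree still possible for house 4 is cedar.
Clue 4: the person in the blue house is in house 4.
From clue 5, the person in the brown house must be in house 2.
From clue 5, the person who drives a minivan must be in house 3.
House 1's color must be teal (nothing else left).
The only vehicle still possible for house 4 is hatchback.
So: house 1 = teal/van/poplar, house 2 = brown/coupe/pine, house 3 = white/minivan/maple, house 4 = blue/hatchback/cedar.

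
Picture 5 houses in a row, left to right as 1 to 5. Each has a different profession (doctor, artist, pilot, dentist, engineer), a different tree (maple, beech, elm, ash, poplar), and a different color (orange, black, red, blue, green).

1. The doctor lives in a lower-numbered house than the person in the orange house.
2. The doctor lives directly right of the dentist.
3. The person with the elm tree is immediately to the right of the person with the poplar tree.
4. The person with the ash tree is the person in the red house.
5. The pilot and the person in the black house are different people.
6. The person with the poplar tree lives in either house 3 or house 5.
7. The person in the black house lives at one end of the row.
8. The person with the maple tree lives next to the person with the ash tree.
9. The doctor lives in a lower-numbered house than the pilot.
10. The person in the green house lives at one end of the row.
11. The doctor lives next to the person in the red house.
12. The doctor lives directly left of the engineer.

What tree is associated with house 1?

maple

From clue 6, the person with the poplar tree must be in house 3.
From clue 3, the person with the elm tree must be in house 4.
So house 5 gets beech for tree.
The dentist is narrowed to house 1 or 2; consider each.
Placing it in house 1 leads to a contradiction, so it's in house 2.
Clue 2 places the doctor in house 3.
The person in the red house is in house 2 (clue 11).
Clue 12: the engineer is in house 4.
That leaves artist as the profession for house 1.
That leaves pilot as the profession for house 5.
The person with the ash tree is in house 2 (clue 4).
The person in the black house is in house 1 (clue 5).
Clue 8 places the person with the maple tree in house 1.
House 3's color must be blue (nothing else left).
So house 4 gets orange for color.
House 5's color must be green (nothing else left).
So: house 1 = artist/maple/black, house 2 = dentist/ash/red, house 3 = doctor/poplar/blue, house 4 = engineer/elm/orange, house 5 = pilot/beech/green.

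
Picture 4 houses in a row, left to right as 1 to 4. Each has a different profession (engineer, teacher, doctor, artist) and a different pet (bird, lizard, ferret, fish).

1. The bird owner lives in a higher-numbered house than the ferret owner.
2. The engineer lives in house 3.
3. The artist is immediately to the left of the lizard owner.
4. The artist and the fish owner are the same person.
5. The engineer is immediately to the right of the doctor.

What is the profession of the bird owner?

From clue 2, the engineer must be in house 3.
From clue 5, the doctor must be in house 2.
House 1's profession must be artist (nothing else left).
House 4's profession must be teacher (nothing else left).
From clue 3, the lizard owner must be in house 2.
From clue 4, the fish owner must be in house 1.
House 4 pet: only bird fits.
That leaves ferret as the pet for house 3.
So: house 1 = artist/fish, house 2 = doctor/lizard, house 3 = engineer/ferret, house 4 = teacher/bird.

teacher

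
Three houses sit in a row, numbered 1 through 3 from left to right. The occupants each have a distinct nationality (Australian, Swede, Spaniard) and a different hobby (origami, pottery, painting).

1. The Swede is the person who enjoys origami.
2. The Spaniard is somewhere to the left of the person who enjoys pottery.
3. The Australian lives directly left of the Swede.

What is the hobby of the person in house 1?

House 3's nationality must be Swede (nothing else left).
Clue 1: the person who enjoys origami is in house 3.
Clue 3 places the Australian in house 2.
That leaves Spaniard as the nationality for house 1.
House 1 hobby: only painting fits.
The only hobby still possible for house 2 is pottery.
So: house 1 = Spaniard/painting, house 2 = Australian/pottery, house 3 = Swede/origami.

painting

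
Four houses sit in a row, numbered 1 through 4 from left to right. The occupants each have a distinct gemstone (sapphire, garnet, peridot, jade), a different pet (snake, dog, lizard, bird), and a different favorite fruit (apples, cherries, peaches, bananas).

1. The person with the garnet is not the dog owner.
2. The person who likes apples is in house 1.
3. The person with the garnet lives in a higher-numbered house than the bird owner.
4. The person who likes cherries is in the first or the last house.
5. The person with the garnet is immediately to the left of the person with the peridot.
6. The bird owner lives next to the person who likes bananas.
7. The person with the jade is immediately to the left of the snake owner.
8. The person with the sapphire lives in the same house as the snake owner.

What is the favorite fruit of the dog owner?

The person who likes apples is in house 1 (clue 2).
House 1 gemstone: only jade fits.
So house 4 gets cherries for favorite fruit.
Clue 7: the snake owner is in house 2.
By clue 8, the person with the sapphire is in house 2.
So house 3 gets garnet for gemstone.
House 4's gemstone must be peridot (nothing else left).
That leaves bird as the pet for house 1.
By clue 1, the dog owner is in house 4.
From clue 6, the person who likes bananas must be in house 2.
So house 3 gets lizard for pet.
So house 3 gets peaches for favorite fruit.
So: house 1 = jade/bird/apples, house 2 = sapphire/snake/bananas, house 3 = garnet/lizard/peaches, house 4 = peridot/dog/cherries.

cherries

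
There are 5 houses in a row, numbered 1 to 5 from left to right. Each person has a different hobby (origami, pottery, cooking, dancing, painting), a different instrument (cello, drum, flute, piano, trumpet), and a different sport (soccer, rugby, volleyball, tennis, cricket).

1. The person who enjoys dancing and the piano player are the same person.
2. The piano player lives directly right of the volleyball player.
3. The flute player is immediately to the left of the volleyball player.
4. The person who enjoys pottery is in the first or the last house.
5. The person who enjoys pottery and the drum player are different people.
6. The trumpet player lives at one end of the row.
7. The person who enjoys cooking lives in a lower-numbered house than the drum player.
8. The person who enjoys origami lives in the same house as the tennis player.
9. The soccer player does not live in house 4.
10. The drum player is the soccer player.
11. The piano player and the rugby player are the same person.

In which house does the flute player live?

2

The person who enjoys pottery is narrowed to house 1 or 5; consider each.
Placing it in house 5 leads to a contradiction, so it's in house 1.
House 1's sport must be cricket (nothing else left).
The drum player is narrowed to house 3 or 5; consider each.
Placing it in house 3 leads to a contradiction, so it's in house 5.
Clue 10: the soccer player is in house 5.
House 1's instrument must be trumpet (nothing else left).
Clue 3 places the flute player in house 2.
From clue 3, the volleyball player must be in house 3.
House 5's hobby must be painting (nothing else left).
House 2 sport: only tennis fits.
That leaves rugby as the sport for house 4.
Clue 2 places the piano player in house 4.
Clue 8: the person who enjoys origami is in house 2.
House 3's instrument must be cello (nothing else left).
From clue 1, the person who enjoys dancing must be in house 4.
House 3's hobby must be cooking (nothing else left).
So: house 1 = pottery/trumpet/cricket, house 2 = origami/flute/tennis, house 3 = cooking/cello/volleyball, house 4 = dancing/piano/rugby, house 5 = painting/drum/soccer.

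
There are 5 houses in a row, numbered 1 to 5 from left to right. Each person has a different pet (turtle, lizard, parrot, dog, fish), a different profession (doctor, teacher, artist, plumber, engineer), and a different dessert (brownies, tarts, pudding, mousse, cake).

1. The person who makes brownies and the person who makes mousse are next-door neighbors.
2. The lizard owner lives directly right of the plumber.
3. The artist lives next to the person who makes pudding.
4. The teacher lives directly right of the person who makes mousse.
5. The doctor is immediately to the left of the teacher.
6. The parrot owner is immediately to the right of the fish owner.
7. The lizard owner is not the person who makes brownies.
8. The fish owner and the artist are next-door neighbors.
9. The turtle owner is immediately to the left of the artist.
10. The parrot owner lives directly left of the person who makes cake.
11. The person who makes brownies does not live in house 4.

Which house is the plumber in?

1

The fish owner is narrowed to house 1 or 2 or 3; consider each.
Placing it in house 1 and house 2 leads to a contradiction, so it's in house 3.
The parrot owner is in house 4 (clue 6).
By clue 10, the person who makes cake is in house 5.
Clue 9: the artist is in house 2.
The only pet still possible for house 1 is turtle.
The dog owner is narrowed to house 2 or 5; consider each.
Placing it in house 2 leads to a contradiction, so it's in house 5.
The only pet still possible for house 2 is lizard.
Clue 2: the plumber is in house 1.
The person who makes brownies is in house 3 (clue 7).
The only dessert still possible for house 1 is pudding.
That leaves tarts as the dessert for house 2.
House 4's dessert must be mousse (nothing else left).
The teacher is in house 5 (clue 4).
Clue 5 places the doctor in house 4.
The only profession still possible for house 3 is engineer.
So: house 1 = turtle/plumber/pudding, house 2 = lizard/artist/tarts, house 3 = fish/engineer/brownies, house 4 = parrot/doctor/mousse, house 5 = dog/teacher/cake.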